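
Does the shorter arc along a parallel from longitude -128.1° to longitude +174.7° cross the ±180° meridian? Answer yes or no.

Yes

Naïve |174.7 − -128.1| = 302.8° > 180°, so the shorter arc goes the other way round — across 180°.
Signed shortest Δλ = ((174.7 − -128.1 + 180) mod 360) − 180 = -57.2°.
Going west by 57.2° from -128.1° passes through 180° before reaching +174.7°.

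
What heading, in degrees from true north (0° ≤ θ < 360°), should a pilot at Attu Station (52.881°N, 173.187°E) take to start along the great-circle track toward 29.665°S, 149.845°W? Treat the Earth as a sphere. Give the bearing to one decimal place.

148.5°

Δλ = -149.845 − 173.187 = -323.032°; wrapped into (−180°, 180°]: 36.968°.
θ = atan2( sin Δλ · cos φ₂ , cos φ₁ · sin φ₂ − sin φ₁ · cos φ₂ · cos Δλ )
  = atan2(0.52255, -0.85226) = 148.486° → normalised to [0°, 360°): 148.486°.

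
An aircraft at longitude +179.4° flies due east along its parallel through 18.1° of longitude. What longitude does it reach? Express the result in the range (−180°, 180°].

-162.5°

Start at +179.4°; shift +18.1° → +197.5°.
+197.5° lies outside (−180°, 180°]; subtract 360° → -162.5°.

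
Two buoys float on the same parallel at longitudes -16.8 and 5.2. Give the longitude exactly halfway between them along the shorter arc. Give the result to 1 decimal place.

Signed shortest Δλ from -16.8° to +5.2° is +22.0°.
Midpoint longitude = -16.8° + (+22.0°)/2 = -16.8° + 11.0° = -5.8°.

-5.8°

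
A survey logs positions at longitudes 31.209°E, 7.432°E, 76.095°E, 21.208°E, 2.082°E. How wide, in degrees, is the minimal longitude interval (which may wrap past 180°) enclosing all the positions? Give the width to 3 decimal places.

74.013°

Sort the longitudes: +2.082°, +7.432°, +21.208°, +31.209°, +76.095°.
Eastward gaps between consecutive values (wrapping around): 5.350°, 13.776°, 10.001°, 44.886°, 285.987°.
Largest gap = 285.987° ⇒ minimal covering band is its complement: 360° − 285.987° = 74.013°.
Band runs from +2.082° eastward to +76.095°.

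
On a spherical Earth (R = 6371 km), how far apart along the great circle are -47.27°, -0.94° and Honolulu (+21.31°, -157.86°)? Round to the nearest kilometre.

Δλ = -157.86 − -0.94 = -156.92°.
Δφ = 21.31 − -47.27 = 68.58°.
a = sin²(Δφ/2) + cos φ₁ · cos φ₂ · sin²(Δλ/2) = 0.924251.
c = 2·atan2(√a, √(1−a)) = 2.58394 rad → d = 6371·c ≈ 16462.30 km.

16462 km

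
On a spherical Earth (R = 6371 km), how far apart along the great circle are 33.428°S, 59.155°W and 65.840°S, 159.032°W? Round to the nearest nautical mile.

3821 nmi

Δλ = -159.032 − -59.155 = -99.877°.
Δφ = -65.840 − -33.428 = -32.412°.
a = sin²(Δφ/2) + cos φ₁ · cos φ₂ · sin²(Δλ/2) = 0.277979.
c = 2·atan2(√a, √(1−a)) = 1.11069 rad → d = 6371·c ≈ 7076.22 km ≈ 3820.85 nmi.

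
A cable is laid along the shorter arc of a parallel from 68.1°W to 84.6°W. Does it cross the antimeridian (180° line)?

No

Signed shortest Δλ = ((-84.6 − -68.1 + 180) mod 360) − 180 = -16.5°.
Going west by 16.5° from -68.1° reaches -84.6° without touching 180°.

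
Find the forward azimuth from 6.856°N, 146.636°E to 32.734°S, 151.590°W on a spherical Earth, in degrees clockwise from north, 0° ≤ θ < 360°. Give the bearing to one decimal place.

128.3°

Δλ = -151.590 − 146.636 = -298.226°; wrapped into (−180°, 180°]: 61.774°.
θ = atan2( sin Δλ · cos φ₂ , cos φ₁ · sin φ₂ − sin φ₁ · cos φ₂ · cos Δλ )
  = atan2(0.74116, -0.58437) = 128.254° → normalised to [0°, 360°): 128.254°.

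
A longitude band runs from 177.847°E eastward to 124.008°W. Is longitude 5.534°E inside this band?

Band width going east from +177.847° to -124.008°: ((-124.008 − 177.847) mod 360) = 58.145°.
Offset of +5.534° east of the west edge: ((5.534 − 177.847) mod 360) = 187.687°.
187.687° > 58.145° ⇒ outside.

No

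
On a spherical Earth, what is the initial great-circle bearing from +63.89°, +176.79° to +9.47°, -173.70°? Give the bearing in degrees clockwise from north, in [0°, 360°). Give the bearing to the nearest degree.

169°

Δλ = -173.70 − 176.79 = -350.49°; wrapped into (−180°, 180°]: 9.51°.
θ = atan2( sin Δλ · cos φ₂ , cos φ₁ · sin φ₂ − sin φ₁ · cos φ₂ · cos Δλ )
  = atan2(0.16297, -0.80113) = 168.502° → normalised to [0°, 360°): 168.502°.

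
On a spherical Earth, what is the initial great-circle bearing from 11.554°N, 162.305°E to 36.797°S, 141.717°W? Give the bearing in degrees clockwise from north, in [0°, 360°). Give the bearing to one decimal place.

135.6°

Δλ = -141.717 − 162.305 = -304.022°; wrapped into (−180°, 180°]: 55.978°.
θ = atan2( sin Δλ · cos φ₂ , cos φ₁ · sin φ₂ − sin φ₁ · cos φ₂ · cos Δλ )
  = atan2(0.66369, -0.67658) = 135.551° → normalised to [0°, 360°): 135.551°.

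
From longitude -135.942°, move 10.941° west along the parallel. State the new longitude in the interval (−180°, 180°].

Start at -135.942°; shift −10.941° → -146.883°.
-146.883° already lies in (−180°, 180°].

-146.883°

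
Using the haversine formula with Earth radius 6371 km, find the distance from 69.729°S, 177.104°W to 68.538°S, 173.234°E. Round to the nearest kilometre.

404 km

Δλ = 173.234 − -177.104 = 350.338°; wrapped into (−180°, 180°]: -9.662°.
Δφ = -68.538 − -69.729 = 1.191°.
a = sin²(Δφ/2) + cos φ₁ · cos φ₂ · sin²(Δλ/2) = 0.001007.
c = 2·atan2(√a, √(1−a)) = 0.06348 rad → d = 6371·c ≈ 404.43 km.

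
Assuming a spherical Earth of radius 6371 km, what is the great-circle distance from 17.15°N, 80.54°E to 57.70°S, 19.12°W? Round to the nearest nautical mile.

6579 nmi

Δλ = -19.12 − 80.54 = -99.66°.
Δφ = -57.70 − 17.15 = -74.85°.
a = sin²(Δφ/2) + cos φ₁ · cos φ₂ · sin²(Δλ/2) = 0.667462.
c = 2·atan2(√a, √(1−a)) = 1.91232 rad → d = 6371·c ≈ 12183.40 km ≈ 6578.51 nmi.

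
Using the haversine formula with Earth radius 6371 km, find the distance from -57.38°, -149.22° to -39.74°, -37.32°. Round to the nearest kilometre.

7498 km

Δλ = -37.32 − -149.22 = 111.90°.
Δφ = -39.74 − -57.38 = 17.64°.
a = sin²(Δφ/2) + cos φ₁ · cos φ₂ · sin²(Δλ/2) = 0.308073.
c = 2·atan2(√a, √(1−a)) = 1.17683 rad → d = 6371·c ≈ 7497.58 km.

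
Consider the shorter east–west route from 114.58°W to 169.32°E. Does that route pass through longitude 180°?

Naïve |169.32 − -114.58| = 283.9° > 180°, so the shorter arc goes the other way round — across 180°.
Signed shortest Δλ = ((169.32 − -114.58 + 180) mod 360) − 180 = -76.1°.
Going west by 76.1° from -114.58° passes through 180° before reaching +169.32°.

Yes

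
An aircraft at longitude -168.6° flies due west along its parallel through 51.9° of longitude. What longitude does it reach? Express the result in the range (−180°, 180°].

+139.5°

Start at -168.6°; shift −51.9° → -220.5°.
-220.5° lies outside (−180°, 180°]; add 360° → +139.5°.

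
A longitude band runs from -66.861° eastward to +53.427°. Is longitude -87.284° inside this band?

Band width going east from -66.861° to +53.427°: ((53.427 − -66.861) mod 360) = 120.288°.
Offset of -87.284° east of the west edge: ((-87.284 − -66.861) mod 360) = 339.577°.
339.577° > 120.288° ⇒ outside.

No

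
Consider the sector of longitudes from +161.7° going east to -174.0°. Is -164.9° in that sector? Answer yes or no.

No

Band width going east from +161.7° to -174.0°: ((-174.0 − 161.7) mod 360) = 24.3°.
Offset of -164.9° east of the west edge: ((-164.9 − 161.7) mod 360) = 33.4°.
33.4° > 24.3° ⇒ outside.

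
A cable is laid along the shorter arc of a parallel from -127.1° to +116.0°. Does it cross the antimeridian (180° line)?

Naïve |116.0 − -127.1| = 243.1° > 180°, so the shorter arc goes the other way round — across 180°.
Signed shortest Δλ = ((116.0 − -127.1 + 180) mod 360) − 180 = -116.9°.
Going west by 116.9° from -127.1° passes through 180° before reaching +116.0°.

Yes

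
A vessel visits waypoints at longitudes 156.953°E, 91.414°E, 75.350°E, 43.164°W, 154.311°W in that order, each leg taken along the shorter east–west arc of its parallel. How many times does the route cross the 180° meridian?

0

Leg 1: +156.953° → +91.414°, shortest Δλ = -65.539° (west) — does not cross 180°.
Leg 2: +91.414° → +75.350°, shortest Δλ = -16.064° (west) — does not cross 180°.
Leg 3: +75.350° → -43.164°, shortest Δλ = -118.514° (west) — does not cross 180°.
Leg 4: -43.164° → -154.311°, shortest Δλ = -111.147° (west) — does not cross 180°.
Total crossings: 0.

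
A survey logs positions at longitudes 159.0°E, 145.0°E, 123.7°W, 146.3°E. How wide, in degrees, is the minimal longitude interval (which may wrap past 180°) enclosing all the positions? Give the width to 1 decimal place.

91.3°

Sort the longitudes: -123.7°, +145.0°, +146.3°, +159.0°.
Eastward gaps between consecutive values (wrapping around): 268.7°, 1.3°, 12.7°, 77.3°.
Largest gap = 268.7° ⇒ minimal covering band is its complement: 360° − 268.7° = 91.3°.
Band runs from +145.0° eastward to -123.7°, crossing the antimeridian.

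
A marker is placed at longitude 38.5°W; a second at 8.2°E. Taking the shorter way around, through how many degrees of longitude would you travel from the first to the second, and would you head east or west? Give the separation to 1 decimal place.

Raw difference: 8.2 − -38.5 = 46.7°.
Normalise into (−180°, 180°]: 46.7° stays 46.7°.
Positive ⇒ the second point lies to the east; separation 46.7°.

46.7° east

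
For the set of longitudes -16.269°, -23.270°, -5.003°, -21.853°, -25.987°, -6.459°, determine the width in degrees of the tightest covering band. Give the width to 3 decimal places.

20.984°

Sort the longitudes: -25.987°, -23.270°, -21.853°, -16.269°, -6.459°, -5.003°.
Eastward gaps between consecutive values (wrapping around): 2.717°, 1.417°, 5.584°, 9.810°, 1.456°, 339.016°.
Largest gap = 339.016° ⇒ minimal covering band is its complement: 360° − 339.016° = 20.984°.
Band runs from -25.987° eastward to -5.003°.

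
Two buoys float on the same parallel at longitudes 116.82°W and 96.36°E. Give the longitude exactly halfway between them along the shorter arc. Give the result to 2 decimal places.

Signed shortest Δλ from -116.82° to +96.36° is -146.82°.
Midpoint longitude = -116.82° + (-146.82°)/2 = -116.82° − 73.41° = -190.23°.
Normalise into (−180°, 180°]: +169.77°.
(The naïve average (-116.82 + +96.36)/2 = -10.23° is on the wrong side of the globe.)

169.77°E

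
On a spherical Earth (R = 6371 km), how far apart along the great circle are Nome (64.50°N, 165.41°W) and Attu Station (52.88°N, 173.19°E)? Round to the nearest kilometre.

Δλ = 173.19 − -165.41 = 338.60°; wrapped into (−180°, 180°]: -21.40°.
Δφ = 52.88 − 64.50 = -11.62°.
a = sin²(Δφ/2) + cos φ₁ · cos φ₂ · sin²(Δλ/2) = 0.019204.
c = 2·atan2(√a, √(1−a)) = 0.27805 rad → d = 6371·c ≈ 1771.45 km.

1771 km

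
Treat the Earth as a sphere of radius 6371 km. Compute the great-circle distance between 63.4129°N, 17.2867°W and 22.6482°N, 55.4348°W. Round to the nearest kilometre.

Δλ = -55.4348 − -17.2867 = -38.1481°.
Δφ = 22.6482 − 63.4129 = -40.7647°.
a = sin²(Δφ/2) + cos φ₁ · cos φ₂ · sin²(Δλ/2) = 0.165411.
c = 2·atan2(√a, √(1−a)) = 0.83769 rad → d = 6371·c ≈ 5336.95 km.

5337 km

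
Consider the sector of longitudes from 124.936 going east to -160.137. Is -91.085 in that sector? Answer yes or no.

Band width going east from +124.936° to -160.137°: ((-160.137 − 124.936) mod 360) = 74.927°.
Offset of -91.085° east of the west edge: ((-91.085 − 124.936) mod 360) = 143.979°.
143.979° > 74.927° ⇒ outside.

No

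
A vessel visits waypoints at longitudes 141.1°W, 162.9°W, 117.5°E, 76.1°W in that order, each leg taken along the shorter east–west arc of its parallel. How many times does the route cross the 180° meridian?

Leg 1: -141.1° → -162.9°, shortest Δλ = -21.8° (west) — does not cross 180°.
Leg 2: -162.9° → +117.5°, shortest Δλ = -79.6° (west) — crosses 180°.
Leg 3: +117.5° → -76.1°, shortest Δλ = 166.4° (east) — crosses 180°.
Total crossings: 2.

2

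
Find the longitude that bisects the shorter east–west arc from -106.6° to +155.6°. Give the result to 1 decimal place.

Signed shortest Δλ from -106.6° to +155.6° is -97.8°.
Midpoint longitude = -106.6° + (-97.8°)/2 = -106.6° − 48.9° = -155.5°.
(The naïve average (-106.6 + +155.6)/2 = 24.5° is on the wrong side of the globe.)

-155.5°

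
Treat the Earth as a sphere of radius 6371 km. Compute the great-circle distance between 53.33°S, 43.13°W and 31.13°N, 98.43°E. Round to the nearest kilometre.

Δλ = 98.43 − -43.13 = 141.56°.
Δφ = 31.13 − -53.33 = 84.46°.
a = sin²(Δφ/2) + cos φ₁ · cos φ₂ · sin²(Δλ/2) = 0.907536.
c = 2·atan2(√a, √(1−a)) = 2.52365 rad → d = 6371·c ≈ 16078.17 km.

16078 km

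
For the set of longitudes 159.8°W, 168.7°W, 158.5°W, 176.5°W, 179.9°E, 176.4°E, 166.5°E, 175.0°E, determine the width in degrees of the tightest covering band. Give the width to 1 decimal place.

35.0°

Sort the longitudes: -176.5°, -168.7°, -159.8°, -158.5°, +166.5°, +175.0°, +176.4°, +179.9°.
Eastward gaps between consecutive values (wrapping around): 7.8°, 8.9°, 1.3°, 325.0°, 8.5°, 1.4°, 3.5°, 3.6°.
Largest gap = 325.0° ⇒ minimal covering band is its complement: 360° − 325.0° = 35.0°.
Band runs from +166.5° eastward to -158.5°, crossing the antimeridian.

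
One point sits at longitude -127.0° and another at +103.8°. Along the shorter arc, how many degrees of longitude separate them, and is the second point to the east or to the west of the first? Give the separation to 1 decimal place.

129.2° west

Raw difference: 103.8 − -127.0 = 230.8°.
Normalise into (−180°, 180°]: 230.8° − 360° = -129.2°.
Negative ⇒ the second point lies to the west; separation 129.2°.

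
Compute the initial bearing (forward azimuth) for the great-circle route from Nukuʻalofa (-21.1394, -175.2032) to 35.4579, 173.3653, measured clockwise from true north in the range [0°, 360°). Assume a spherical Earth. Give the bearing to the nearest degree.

Δλ = 173.3653 − -175.2032 = 348.5685°; wrapped into (−180°, 180°]: -11.4315°.
θ = atan2( sin Δλ · cos φ₂ , cos φ₁ · sin φ₂ − sin φ₁ · cos φ₂ · cos Δλ )
  = atan2(-0.16144, 0.82899) = -11.020° → normalised to [0°, 360°): 348.980°.

349°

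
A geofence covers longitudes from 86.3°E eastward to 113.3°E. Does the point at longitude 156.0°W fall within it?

No

Band width going east from +86.3° to +113.3°: ((113.3 − 86.3) mod 360) = 27.0°.
Offset of -156.0° east of the west edge: ((-156.0 − 86.3) mod 360) = 117.7°.
117.7° > 27.0° ⇒ outside.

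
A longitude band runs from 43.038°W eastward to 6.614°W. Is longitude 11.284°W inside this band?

Yes

Band width going east from -43.038° to -6.614°: ((-6.614 − -43.038) mod 360) = 36.424°.
Offset of -11.284° east of the west edge: ((-11.284 − -43.038) mod 360) = 31.754°.
31.754° ≤ 36.424° ⇒ inside.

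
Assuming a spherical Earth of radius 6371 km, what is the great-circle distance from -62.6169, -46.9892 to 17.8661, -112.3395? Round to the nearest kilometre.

Δλ = -112.3395 − -46.9892 = -65.3503°.
Δφ = 17.8661 − -62.6169 = 80.4830°.
a = sin²(Δφ/2) + cos φ₁ · cos φ₂ · sin²(Δλ/2) = 0.544921.
c = 2·atan2(√a, √(1−a)) = 1.66076 rad → d = 6371·c ≈ 10580.70 km.

10581 km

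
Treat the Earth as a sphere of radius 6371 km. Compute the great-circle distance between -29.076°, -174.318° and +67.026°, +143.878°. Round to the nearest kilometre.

11246 km

Δλ = 143.878 − -174.318 = 318.196°; wrapped into (−180°, 180°]: -41.804°.
Δφ = 67.026 − -29.076 = 96.102°.
a = sin²(Δφ/2) + cos φ₁ · cos φ₂ · sin²(Δλ/2) = 0.596570.
c = 2·atan2(√a, √(1−a)) = 1.76516 rad → d = 6371·c ≈ 11245.81 km.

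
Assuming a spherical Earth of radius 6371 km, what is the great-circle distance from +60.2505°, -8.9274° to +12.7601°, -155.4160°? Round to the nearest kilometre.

Δλ = -155.4160 − -8.9274 = -146.4886°.
Δφ = 12.7601 − 60.2505 = -47.4904°.
a = sin²(Δφ/2) + cos φ₁ · cos φ₂ · sin²(Δλ/2) = 0.605875.
c = 2·atan2(√a, √(1−a)) = 1.78416 rad → d = 6371·c ≈ 11366.89 km.

11367 km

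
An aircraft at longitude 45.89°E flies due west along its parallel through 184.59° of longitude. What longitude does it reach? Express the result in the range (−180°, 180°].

138.70°W

Start at +45.89°; shift −184.59° → -138.70°.
-138.70° already lies in (−180°, 180°].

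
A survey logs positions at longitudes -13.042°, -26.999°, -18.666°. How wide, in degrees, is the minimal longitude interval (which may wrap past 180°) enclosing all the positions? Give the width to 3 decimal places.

13.957°

Sort the longitudes: -26.999°, -18.666°, -13.042°.
Eastward gaps between consecutive values (wrapping around): 8.333°, 5.624°, 346.043°.
Largest gap = 346.043° ⇒ minimal covering band is its complement: 360° − 346.043° = 13.957°.
Band runs from -26.999° eastward to -13.042°.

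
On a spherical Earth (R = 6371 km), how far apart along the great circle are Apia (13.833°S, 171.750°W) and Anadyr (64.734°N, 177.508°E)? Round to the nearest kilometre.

Δλ = 177.508 − -171.750 = 349.258°; wrapped into (−180°, 180°]: -10.742°.
Δφ = 64.734 − -13.833 = 78.567°.
a = sin²(Δφ/2) + cos φ₁ · cos φ₂ · sin²(Δλ/2) = 0.404520.
c = 2·atan2(√a, √(1−a)) = 1.37866 rad → d = 6371·c ≈ 8783.42 km.

8783 km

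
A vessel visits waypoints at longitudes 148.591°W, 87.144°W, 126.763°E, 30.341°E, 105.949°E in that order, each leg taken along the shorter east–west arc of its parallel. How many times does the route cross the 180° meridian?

Leg 1: -148.591° → -87.144°, shortest Δλ = 61.447° (east) — does not cross 180°.
Leg 2: -87.144° → +126.763°, shortest Δλ = -146.093° (west) — crosses 180°.
Leg 3: +126.763° → +30.341°, shortest Δλ = -96.422° (west) — does not cross 180°.
Leg 4: +30.341° → +105.949°, shortest Δλ = 75.608° (east) — does not cross 180°.
Total crossings: 1.

1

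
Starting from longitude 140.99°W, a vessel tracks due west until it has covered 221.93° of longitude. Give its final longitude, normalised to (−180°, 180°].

2.92°W

Start at -140.99°; shift −221.93° → -362.92°.
-362.92° lies outside (−180°, 180°]; add 360° → -2.92°.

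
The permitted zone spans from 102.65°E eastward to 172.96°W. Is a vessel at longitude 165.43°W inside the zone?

No

Band width going east from +102.65° to -172.96°: ((-172.96 − 102.65) mod 360) = 84.39°.
Offset of -165.43° east of the west edge: ((-165.43 − 102.65) mod 360) = 91.92°.
91.92° > 84.39° ⇒ outside.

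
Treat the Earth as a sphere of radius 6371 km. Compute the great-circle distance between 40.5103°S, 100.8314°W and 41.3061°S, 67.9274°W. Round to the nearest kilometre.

2750 km

Δλ = -67.9274 − -100.8314 = 32.9040°.
Δφ = -41.3061 − -40.5103 = -0.7958°.
a = sin²(Δφ/2) + cos φ₁ · cos φ₂ · sin²(Δλ/2) = 0.045858.
c = 2·atan2(√a, √(1−a)) = 0.43163 rad → d = 6371·c ≈ 2749.92 km.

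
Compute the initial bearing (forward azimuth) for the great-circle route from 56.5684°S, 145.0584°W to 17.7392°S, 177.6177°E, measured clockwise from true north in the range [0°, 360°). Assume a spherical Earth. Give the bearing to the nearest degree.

309°

Δλ = 177.6177 − -145.0584 = 322.6761°; wrapped into (−180°, 180°]: -37.3239°.
θ = atan2( sin Δλ · cos φ₂ , cos φ₁ · sin φ₂ − sin φ₁ · cos φ₂ · cos Δλ )
  = atan2(-0.57749, 0.46423) = -51.205° → normalised to [0°, 360°): 308.795°.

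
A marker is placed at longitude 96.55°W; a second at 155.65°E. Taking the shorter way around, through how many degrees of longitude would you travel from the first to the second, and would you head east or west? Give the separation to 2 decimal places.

Raw difference: 155.65 − -96.55 = 252.2°.
Normalise into (−180°, 180°]: 252.2° − 360° = -107.8°.
Negative ⇒ the second point lies to the west; separation 107.80°.

107.80° west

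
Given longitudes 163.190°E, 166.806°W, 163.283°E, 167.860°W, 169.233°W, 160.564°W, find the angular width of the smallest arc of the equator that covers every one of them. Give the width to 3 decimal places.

36.246°

Sort the longitudes: -169.233°, -167.860°, -166.806°, -160.564°, +163.190°, +163.283°.
Eastward gaps between consecutive values (wrapping around): 1.373°, 1.054°, 6.242°, 323.754°, 0.093°, 27.484°.
Largest gap = 323.754° ⇒ minimal covering band is its complement: 360° − 323.754° = 36.246°.
Band runs from +163.190° eastward to -160.564°, crossing the antimeridian.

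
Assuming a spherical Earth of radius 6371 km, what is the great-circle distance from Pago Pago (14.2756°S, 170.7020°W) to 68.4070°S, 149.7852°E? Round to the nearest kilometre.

Δλ = 149.7852 − -170.7020 = 320.4872°; wrapped into (−180°, 180°]: -39.5128°.
Δφ = -68.4070 − -14.2756 = -54.1314°.
a = sin²(Δφ/2) + cos φ₁ · cos φ₂ · sin²(Δλ/2) = 0.247786.
c = 2·atan2(√a, √(1−a)) = 1.04208 rad → d = 6371·c ≈ 6639.07 km.

6639 km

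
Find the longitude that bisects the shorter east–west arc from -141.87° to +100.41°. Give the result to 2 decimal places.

+159.27°

Signed shortest Δλ from -141.87° to +100.41° is -117.72°.
Midpoint longitude = -141.87° + (-117.72°)/2 = -141.87° − 58.86° = -200.73°.
Normalise into (−180°, 180°]: +159.27°.
(The naïve average (-141.87 + +100.41)/2 = -20.73° is on the wrong side of the globe.)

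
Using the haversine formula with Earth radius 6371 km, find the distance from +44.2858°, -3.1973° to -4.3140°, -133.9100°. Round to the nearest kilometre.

13478 km

Δλ = -133.9100 − -3.1973 = -130.7127°.
Δφ = -4.3140 − 44.2858 = -48.5998°.
a = sin²(Δφ/2) + cos φ₁ · cos φ₂ · sin²(Δλ/2) = 0.759068.
c = 2·atan2(√a, √(1−a)) = 2.11547 rad → d = 6371·c ≈ 13477.63 km.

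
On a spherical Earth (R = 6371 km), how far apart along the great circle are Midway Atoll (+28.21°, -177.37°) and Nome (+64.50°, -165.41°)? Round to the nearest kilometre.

4123 km

Δλ = -165.41 − -177.37 = 11.96°.
Δφ = 64.50 − 28.21 = 36.29°.
a = sin²(Δφ/2) + cos φ₁ · cos φ₂ · sin²(Δλ/2) = 0.101102.
c = 2·atan2(√a, √(1−a)) = 0.64716 rad → d = 6371·c ≈ 4123.09 km.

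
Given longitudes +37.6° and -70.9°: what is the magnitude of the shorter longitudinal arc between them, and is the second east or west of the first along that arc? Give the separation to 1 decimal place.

108.5° west

Raw difference: -70.9 − 37.6 = -108.5°.
Normalise into (−180°, 180°]: -108.5° stays -108.5°.
Negative ⇒ the second point lies to the west; separation 108.5°.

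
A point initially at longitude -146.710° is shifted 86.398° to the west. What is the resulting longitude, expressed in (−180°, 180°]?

+126.892°

Start at -146.710°; shift −86.398° → -233.108°.
-233.108° lies outside (−180°, 180°]; add 360° → +126.892°.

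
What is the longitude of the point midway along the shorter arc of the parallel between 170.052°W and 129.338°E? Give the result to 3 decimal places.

Signed shortest Δλ from -170.052° to +129.338° is -60.610°.
Midpoint longitude = -170.052° + (-60.610°)/2 = -170.052° − 30.305° = -200.357°.
Normalise into (−180°, 180°]: +159.643°.
(The naïve average (-170.052 + +129.338)/2 = -20.357° is on the wrong side of the globe.)

159.643°E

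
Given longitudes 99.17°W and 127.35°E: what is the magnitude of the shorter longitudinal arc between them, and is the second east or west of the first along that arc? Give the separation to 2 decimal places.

133.48° west

Raw difference: 127.35 − -99.17 = 226.52°.
Normalise into (−180°, 180°]: 226.52° − 360° = -133.48°.
Negative ⇒ the second point lies to the west; separation 133.48°.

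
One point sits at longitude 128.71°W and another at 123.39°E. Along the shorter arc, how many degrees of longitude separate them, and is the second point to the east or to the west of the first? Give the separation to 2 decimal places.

107.90° west

Raw difference: 123.39 − -128.71 = 252.1°.
Normalise into (−180°, 180°]: 252.1° − 360° = -107.9°.
Negative ⇒ the second point lies to the west; separation 107.90°.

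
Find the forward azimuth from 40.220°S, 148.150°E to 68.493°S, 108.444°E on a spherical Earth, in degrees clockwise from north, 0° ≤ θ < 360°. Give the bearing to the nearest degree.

204°

Δλ = 108.444 − 148.150 = -39.706°.
θ = atan2( sin Δλ · cos φ₂ , cos φ₁ · sin φ₂ − sin φ₁ · cos φ₂ · cos Δλ )
  = atan2(-0.23421, -0.52828) = -156.090° → normalised to [0°, 360°): 203.910°.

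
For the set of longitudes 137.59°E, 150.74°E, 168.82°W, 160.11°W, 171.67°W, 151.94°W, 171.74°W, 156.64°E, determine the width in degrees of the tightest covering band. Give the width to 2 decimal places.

70.47°

Sort the longitudes: -171.74°, -171.67°, -168.82°, -160.11°, -151.94°, +137.59°, +150.74°, +156.64°.
Eastward gaps between consecutive values (wrapping around): 0.07°, 2.85°, 8.71°, 8.17°, 289.53°, 13.15°, 5.90°, 31.62°.
Largest gap = 289.53° ⇒ minimal covering band is its complement: 360° − 289.53° = 70.47°.
Band runs from +137.59° eastward to -151.94°, crossing the antimeridian.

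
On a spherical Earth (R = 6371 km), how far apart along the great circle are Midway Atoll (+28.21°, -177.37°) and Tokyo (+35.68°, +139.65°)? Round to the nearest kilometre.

4106 km

Δλ = 139.65 − -177.37 = 317.02°; wrapped into (−180°, 180°]: -42.98°.
Δφ = 35.68 − 28.21 = 7.47°.
a = sin²(Δφ/2) + cos φ₁ · cos φ₂ · sin²(Δλ/2) = 0.100307.
c = 2·atan2(√a, √(1−a)) = 0.64453 rad → d = 6371·c ≈ 4106.27 km.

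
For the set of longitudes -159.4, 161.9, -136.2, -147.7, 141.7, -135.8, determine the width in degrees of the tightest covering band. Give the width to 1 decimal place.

82.5°

Sort the longitudes: -159.4°, -147.7°, -136.2°, -135.8°, +141.7°, +161.9°.
Eastward gaps between consecutive values (wrapping around): 11.7°, 11.5°, 0.4°, 277.5°, 20.2°, 38.7°.
Largest gap = 277.5° ⇒ minimal covering band is its complement: 360° − 277.5° = 82.5°.
Band runs from +141.7° eastward to -135.8°, crossing the antimeridian.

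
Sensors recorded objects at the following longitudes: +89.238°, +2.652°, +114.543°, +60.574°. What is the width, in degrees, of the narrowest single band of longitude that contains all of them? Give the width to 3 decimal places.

111.891°

Sort the longitudes: +2.652°, +60.574°, +89.238°, +114.543°.
Eastward gaps between consecutive values (wrapping around): 57.922°, 28.664°, 25.305°, 248.109°.
Largest gap = 248.109° ⇒ minimal covering band is its complement: 360° − 248.109° = 111.891°.
Band runs from +2.652° eastward to +114.543°.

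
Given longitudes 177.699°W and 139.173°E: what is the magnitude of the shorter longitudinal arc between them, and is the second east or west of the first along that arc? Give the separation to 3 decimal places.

43.128° west

Raw difference: 139.173 − -177.699 = 316.872°.
Normalise into (−180°, 180°]: 316.872° − 360° = -43.128°.
Negative ⇒ the second point lies to the west; separation 43.128°.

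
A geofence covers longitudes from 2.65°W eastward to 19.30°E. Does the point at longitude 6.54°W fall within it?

Band width going east from -2.65° to +19.30°: ((19.30 − -2.65) mod 360) = 21.95°.
Offset of -6.54° east of the west edge: ((-6.54 − -2.65) mod 360) = 356.11°.
356.11° > 21.95° ⇒ outside.

No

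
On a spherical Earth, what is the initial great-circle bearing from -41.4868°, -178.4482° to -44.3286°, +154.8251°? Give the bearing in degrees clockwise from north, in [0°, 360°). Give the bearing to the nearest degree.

Δλ = 154.8251 − -178.4482 = 333.2733°; wrapped into (−180°, 180°]: -26.7267°.
θ = atan2( sin Δλ · cos φ₂ , cos φ₁ · sin φ₂ − sin φ₁ · cos φ₂ · cos Δλ )
  = atan2(-0.32172, -0.10021) = -107.301° → normalised to [0°, 360°): 252.699°.

253°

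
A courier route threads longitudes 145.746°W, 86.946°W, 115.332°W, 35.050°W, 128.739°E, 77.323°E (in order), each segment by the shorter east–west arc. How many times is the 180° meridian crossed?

Leg 1: -145.746° → -86.946°, shortest Δλ = 58.8° (east) — does not cross 180°.
Leg 2: -86.946° → -115.332°, shortest Δλ = -28.386° (west) — does not cross 180°.
Leg 3: -115.332° → -35.050°, shortest Δλ = 80.282° (east) — does not cross 180°.
Leg 4: -35.050° → +128.739°, shortest Δλ = 163.789° (east) — does not cross 180°.
Leg 5: +128.739° → +77.323°, shortest Δλ = -51.416° (west) — does not cross 180°.
Total crossings: 0.

0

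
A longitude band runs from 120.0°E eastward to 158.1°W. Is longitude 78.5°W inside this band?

No

Band width going east from +120.0° to -158.1°: ((-158.1 − 120.0) mod 360) = 81.9°.
Offset of -78.5° east of the west edge: ((-78.5 − 120.0) mod 360) = 161.5°.
161.5° > 81.9° ⇒ outside.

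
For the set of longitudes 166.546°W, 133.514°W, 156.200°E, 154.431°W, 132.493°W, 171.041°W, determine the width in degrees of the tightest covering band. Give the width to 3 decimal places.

Sort the longitudes: -171.041°, -166.546°, -154.431°, -133.514°, -132.493°, +156.200°.
Eastward gaps between consecutive values (wrapping around): 4.495°, 12.115°, 20.917°, 1.021°, 288.693°, 32.759°.
Largest gap = 288.693° ⇒ minimal covering band is its complement: 360° − 288.693° = 71.307°.
Band runs from +156.200° eastward to -132.493°, crossing the antimeridian.

71.307°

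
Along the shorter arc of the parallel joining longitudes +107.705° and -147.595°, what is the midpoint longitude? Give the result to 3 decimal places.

Signed shortest Δλ from +107.705° to -147.595° is +104.700°.
Midpoint longitude = +107.705° + (+104.700°)/2 = +107.705° + 52.350° = +160.055°.
(The naïve average (+107.705 + -147.595)/2 = -19.945° is on the wrong side of the globe.)

+160.055°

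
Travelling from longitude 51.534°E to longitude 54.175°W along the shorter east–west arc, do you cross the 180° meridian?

No

Signed shortest Δλ = ((-54.175 − 51.534 + 180) mod 360) − 180 = -105.709°.
Going west by 105.709° from +51.534° reaches -54.175° without touching 180°.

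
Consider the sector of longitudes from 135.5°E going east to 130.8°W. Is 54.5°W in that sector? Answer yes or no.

Band width going east from +135.5° to -130.8°: ((-130.8 − 135.5) mod 360) = 93.7°.
Offset of -54.5° east of the west edge: ((-54.5 − 135.5) mod 360) = 170.0°.
170.0° > 93.7° ⇒ outside.

No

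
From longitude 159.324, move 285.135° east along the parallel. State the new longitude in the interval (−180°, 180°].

+84.459°

Start at +159.324°; shift +285.135° → +444.459°.
+444.459° lies outside (−180°, 180°]; subtract 360° → +84.459°.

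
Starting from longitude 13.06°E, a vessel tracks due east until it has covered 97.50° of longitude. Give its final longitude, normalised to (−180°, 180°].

110.56°E

Start at +13.06°; shift +97.50° → +110.56°.
+110.56° already lies in (−180°, 180°].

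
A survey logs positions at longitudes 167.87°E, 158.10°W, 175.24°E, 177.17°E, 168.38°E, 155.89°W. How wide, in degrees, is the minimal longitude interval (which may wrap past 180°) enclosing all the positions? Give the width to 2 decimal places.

Sort the longitudes: -158.10°, -155.89°, +167.87°, +168.38°, +175.24°, +177.17°.
Eastward gaps between consecutive values (wrapping around): 2.21°, 323.76°, 0.51°, 6.86°, 1.93°, 24.73°.
Largest gap = 323.76° ⇒ minimal covering band is its complement: 360° − 323.76° = 36.24°.
Band runs from +167.87° eastward to -155.89°, crossing the antimeridian.

36.24°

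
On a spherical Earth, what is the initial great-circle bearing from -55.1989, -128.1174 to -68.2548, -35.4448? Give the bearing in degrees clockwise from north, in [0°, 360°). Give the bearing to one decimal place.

Δλ = -35.4448 − -128.1174 = 92.6726°.
θ = atan2( sin Δλ · cos φ₂ , cos φ₁ · sin φ₂ − sin φ₁ · cos φ₂ · cos Δλ )
  = atan2(0.37008, -0.54430) = 145.788° → normalised to [0°, 360°): 145.788°.

145.8°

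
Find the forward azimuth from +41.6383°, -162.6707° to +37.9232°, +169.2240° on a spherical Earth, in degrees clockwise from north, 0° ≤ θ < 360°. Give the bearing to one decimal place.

Δλ = 169.2240 − -162.6707 = 331.8947°; wrapped into (−180°, 180°]: -28.1053°.
θ = atan2( sin Δλ · cos φ₂ , cos φ₁ · sin φ₂ − sin φ₁ · cos φ₂ · cos Δλ )
  = atan2(-0.37162, -0.00299) = -90.461° → normalised to [0°, 360°): 269.539°.

269.5°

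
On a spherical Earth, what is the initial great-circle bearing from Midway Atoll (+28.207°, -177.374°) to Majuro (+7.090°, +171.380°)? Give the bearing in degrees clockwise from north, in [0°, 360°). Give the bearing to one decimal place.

208.9°

Δλ = 171.380 − -177.374 = 348.754°; wrapped into (−180°, 180°]: -11.246°.
θ = atan2( sin Δλ · cos φ₂ , cos φ₁ · sin φ₂ − sin φ₁ · cos φ₂ · cos Δλ )
  = atan2(-0.19353, -0.35127) = -151.147° → normalised to [0°, 360°): 208.853°.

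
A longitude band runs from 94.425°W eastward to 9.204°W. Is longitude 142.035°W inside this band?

No

Band width going east from -94.425° to -9.204°: ((-9.204 − -94.425) mod 360) = 85.221°.
Offset of -142.035° east of the west edge: ((-142.035 − -94.425) mod 360) = 312.390°.
312.390° > 85.221° ⇒ outside.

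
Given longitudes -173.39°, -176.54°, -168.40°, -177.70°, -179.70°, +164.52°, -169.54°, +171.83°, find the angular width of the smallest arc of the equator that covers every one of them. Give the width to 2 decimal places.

27.08°

Sort the longitudes: -179.70°, -177.70°, -176.54°, -173.39°, -169.54°, -168.40°, +164.52°, +171.83°.
Eastward gaps between consecutive values (wrapping around): 2.00°, 1.16°, 3.15°, 3.85°, 1.14°, 332.92°, 7.31°, 8.47°.
Largest gap = 332.92° ⇒ minimal covering band is its complement: 360° − 332.92° = 27.08°.
Band runs from +164.52° eastward to -168.40°, crossing the antimeridian.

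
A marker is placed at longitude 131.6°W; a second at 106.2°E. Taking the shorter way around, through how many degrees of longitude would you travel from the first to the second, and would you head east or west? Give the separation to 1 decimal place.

Raw difference: 106.2 − -131.6 = 237.8°.
Normalise into (−180°, 180°]: 237.8° − 360° = -122.2°.
Negative ⇒ the second point lies to the west; separation 122.2°.

122.2° west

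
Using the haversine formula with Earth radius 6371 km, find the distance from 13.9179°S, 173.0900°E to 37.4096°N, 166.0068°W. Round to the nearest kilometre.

Δλ = -166.0068 − 173.0900 = -339.0968°; wrapped into (−180°, 180°]: 20.9032°.
Δφ = 37.4096 − -13.9179 = 51.3275°.
a = sin²(Δφ/2) + cos φ₁ · cos φ₂ · sin²(Δλ/2) = 0.212938.
c = 2·atan2(√a, √(1−a)) = 0.95926 rad → d = 6371·c ≈ 6111.46 km.

6111 km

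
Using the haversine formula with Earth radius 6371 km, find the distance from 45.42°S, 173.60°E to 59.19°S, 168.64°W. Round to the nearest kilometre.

Δλ = -168.64 − 173.60 = -342.24°; wrapped into (−180°, 180°]: 17.76°.
Δφ = -59.19 − -45.42 = -13.77°.
a = sin²(Δφ/2) + cos φ₁ · cos φ₂ · sin²(Δλ/2) = 0.022937.
c = 2·atan2(√a, √(1−a)) = 0.30407 rad → d = 6371·c ≈ 1937.23 km.

1937 km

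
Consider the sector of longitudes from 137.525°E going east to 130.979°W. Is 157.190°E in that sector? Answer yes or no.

Yes

Band width going east from +137.525° to -130.979°: ((-130.979 − 137.525) mod 360) = 91.496°.
Offset of +157.190° east of the west edge: ((157.190 − 137.525) mod 360) = 19.665°.
19.665° ≤ 91.496° ⇒ inside.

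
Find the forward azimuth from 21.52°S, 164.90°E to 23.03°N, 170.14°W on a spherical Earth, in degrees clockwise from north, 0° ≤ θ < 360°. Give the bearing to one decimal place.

30.1°

Δλ = -170.14 − 164.90 = -335.04°; wrapped into (−180°, 180°]: 24.96°.
θ = atan2( sin Δλ · cos φ₂ , cos φ₁ · sin φ₂ − sin φ₁ · cos φ₂ · cos Δλ )
  = atan2(0.38835, 0.67000) = 30.098° → normalised to [0°, 360°): 30.098°.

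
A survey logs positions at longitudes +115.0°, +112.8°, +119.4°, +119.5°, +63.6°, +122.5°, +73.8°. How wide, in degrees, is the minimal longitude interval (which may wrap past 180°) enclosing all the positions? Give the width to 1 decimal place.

58.9°

Sort the longitudes: +63.6°, +73.8°, +112.8°, +115.0°, +119.4°, +119.5°, +122.5°.
Eastward gaps between consecutive values (wrapping around): 10.2°, 39.0°, 2.2°, 4.4°, 0.1°, 3.0°, 301.1°.
Largest gap = 301.1° ⇒ minimal covering band is its complement: 360° − 301.1° = 58.9°.
Band runs from +63.6° eastward to +122.5°.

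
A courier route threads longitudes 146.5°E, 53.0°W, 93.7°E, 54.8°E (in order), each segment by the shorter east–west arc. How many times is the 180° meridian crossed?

1

Leg 1: +146.5° → -53.0°, shortest Δλ = 160.5° (east) — crosses 180°.
Leg 2: -53.0° → +93.7°, shortest Δλ = 146.7° (east) — does not cross 180°.
Leg 3: +93.7° → +54.8°, shortest Δλ = -38.9° (west) — does not cross 180°.
Total crossings: 1.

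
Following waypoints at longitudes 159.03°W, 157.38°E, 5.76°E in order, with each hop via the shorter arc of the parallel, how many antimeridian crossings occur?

1

Leg 1: -159.03° → +157.38°, shortest Δλ = -43.59° (west) — crosses 180°.
Leg 2: +157.38° → +5.76°, shortest Δλ = -151.62° (west) — does not cross 180°.
Total crossings: 1.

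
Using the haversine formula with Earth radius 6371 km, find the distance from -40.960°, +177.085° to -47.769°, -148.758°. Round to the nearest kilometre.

2794 km

Δλ = -148.758 − 177.085 = -325.843°; wrapped into (−180°, 180°]: 34.157°.
Δφ = -47.769 − -40.960 = -6.809°.
a = sin²(Δφ/2) + cos φ₁ · cos φ₂ · sin²(Δλ/2) = 0.047303.
c = 2·atan2(√a, √(1−a)) = 0.43849 rad → d = 6371·c ≈ 2793.63 km.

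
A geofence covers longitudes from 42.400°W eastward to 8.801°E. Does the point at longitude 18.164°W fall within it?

Yes

Band width going east from -42.400° to +8.801°: ((8.801 − -42.400) mod 360) = 51.201°.
Offset of -18.164° east of the west edge: ((-18.164 − -42.400) mod 360) = 24.236°.
24.236° ≤ 51.201° ⇒ inside.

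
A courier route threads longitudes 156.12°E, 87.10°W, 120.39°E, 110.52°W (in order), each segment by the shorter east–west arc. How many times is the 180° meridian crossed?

Leg 1: +156.12° → -87.10°, shortest Δλ = 116.78° (east) — crosses 180°.
Leg 2: -87.10° → +120.39°, shortest Δλ = -152.51° (west) — crosses 180°.
Leg 3: +120.39° → -110.52°, shortest Δλ = 129.09° (east) — crosses 180°.
Total crossings: 3.

3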